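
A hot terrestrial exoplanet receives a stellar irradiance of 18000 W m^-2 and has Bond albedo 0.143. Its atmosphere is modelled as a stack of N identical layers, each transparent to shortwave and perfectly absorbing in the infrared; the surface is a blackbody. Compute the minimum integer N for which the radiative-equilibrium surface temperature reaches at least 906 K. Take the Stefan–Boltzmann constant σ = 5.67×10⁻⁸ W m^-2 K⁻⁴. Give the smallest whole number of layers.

9

OLR = S(1−α)/4 = 3856 W m^-2; the top layer radiates at T_e = 510.7 K.
Since T_s⁴ = (N+1)T_e⁴, we need N ≥ (T_s/T_e)⁴ − 1 = 8.906.
So N ≥ 8.906; the smallest integer is N = 9.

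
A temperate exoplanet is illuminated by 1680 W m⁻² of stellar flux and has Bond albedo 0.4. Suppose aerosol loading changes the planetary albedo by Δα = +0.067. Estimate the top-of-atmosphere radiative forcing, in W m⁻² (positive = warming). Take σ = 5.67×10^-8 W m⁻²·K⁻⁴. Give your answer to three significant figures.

-28.1 W m⁻²

TOA radiative forcing: ΔF = −S·Δα/4 = −1680·(+0.067)/4 = -28.14 W m⁻².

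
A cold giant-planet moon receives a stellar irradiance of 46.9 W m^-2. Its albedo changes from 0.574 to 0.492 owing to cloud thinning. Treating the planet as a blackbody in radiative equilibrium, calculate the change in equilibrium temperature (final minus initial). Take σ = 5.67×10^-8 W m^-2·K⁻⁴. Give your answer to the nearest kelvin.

With α = 0.574, T₁ = 96.88 K.
With α = 0.492, T₂ = 101.2 K.
ΔT = T₂ − T₁ = 4.359 K.

4 K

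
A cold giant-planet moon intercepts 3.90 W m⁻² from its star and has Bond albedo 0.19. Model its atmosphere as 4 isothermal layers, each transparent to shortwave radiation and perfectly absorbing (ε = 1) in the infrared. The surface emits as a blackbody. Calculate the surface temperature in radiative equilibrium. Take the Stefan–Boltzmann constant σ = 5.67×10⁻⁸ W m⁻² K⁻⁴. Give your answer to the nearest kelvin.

Top-of-atmosphere balance: σT_e⁴ = S(1−α)/4 = 0.7898 W m⁻² → T_e = 61.09 K.
With N = 4 opaque layers, T_s = (N+1)^(1/4)·T_e = 5^(1/4)·61.09 = 91.35 K.

91 K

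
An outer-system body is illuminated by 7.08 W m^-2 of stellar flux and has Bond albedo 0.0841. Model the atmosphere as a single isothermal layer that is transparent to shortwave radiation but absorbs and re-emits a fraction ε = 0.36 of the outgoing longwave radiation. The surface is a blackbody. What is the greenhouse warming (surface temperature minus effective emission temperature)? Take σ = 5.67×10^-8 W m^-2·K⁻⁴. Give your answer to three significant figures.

3.72 K

Effective emission temperature (TOA balance): σT_e⁴ = S(1−α)/4 = 1.621 W m^-2 → T_e = 73.12 K.
Surface balance with a leaky layer gives σT_s⁴ = σT_e⁴·2/(2−ε), so T_s = T_e·[2/(2−0.36)]^(1/4) = 76.84 K.
Greenhouse warming: T_s − T_e = 3.719 K.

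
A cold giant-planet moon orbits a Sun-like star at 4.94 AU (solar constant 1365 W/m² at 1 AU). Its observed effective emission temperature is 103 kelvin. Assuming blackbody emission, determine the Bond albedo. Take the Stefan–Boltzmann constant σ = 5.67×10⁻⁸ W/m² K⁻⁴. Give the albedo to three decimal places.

0.544

Irradiance scales as 1/d², so S = 1365 W/m² × (1/4.94)² = 55.93 W/m².
Rearranging the radiative balance, α = 1 − 4σT⁴/S.
σT⁴ = 6.382 W/m², so 4σT⁴ = 25.53 W/m².
Hence α = 1 − 25.53/55.93 = 0.5436.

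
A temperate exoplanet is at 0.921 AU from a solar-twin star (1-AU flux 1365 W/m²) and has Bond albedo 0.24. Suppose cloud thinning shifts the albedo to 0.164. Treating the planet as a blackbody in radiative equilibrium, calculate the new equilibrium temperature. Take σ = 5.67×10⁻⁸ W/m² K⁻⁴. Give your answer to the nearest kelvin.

278 K

Irradiance scales as 1/d², so S = 1365 W/m² × (1/0.921)² = 1609 W/m².
With the new albedo, S(1−α₂)/4 = 336.3 W/m², so T₂ = 277.5 K.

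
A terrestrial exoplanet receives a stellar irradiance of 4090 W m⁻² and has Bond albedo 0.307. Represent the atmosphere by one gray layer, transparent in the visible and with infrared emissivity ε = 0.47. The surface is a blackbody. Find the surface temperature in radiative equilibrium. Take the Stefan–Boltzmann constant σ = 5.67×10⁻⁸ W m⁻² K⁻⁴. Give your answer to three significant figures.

358 K

At the top of the atmosphere, σT_e⁴ = S(1−α)/4 = 708.6 W m⁻², giving T_e = 334.4 K.
The surface balance (absorbed SW + ε·downward IR = σT_s⁴) with T_a⁴ = T_s⁴/2 reduces to T_s = T_e·[2/(2−ε)]^¼ = 357.5 K.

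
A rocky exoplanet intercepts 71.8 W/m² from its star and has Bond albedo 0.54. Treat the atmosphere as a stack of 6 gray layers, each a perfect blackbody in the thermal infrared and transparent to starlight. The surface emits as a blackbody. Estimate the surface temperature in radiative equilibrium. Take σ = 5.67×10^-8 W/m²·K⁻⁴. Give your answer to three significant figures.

179 kelvin

OLR = S(1−α)/4 = 8.257 W/m²; the top layer radiates at T_e = 109.9 K.
For an N-layer opaque stack, T_s⁴ = (N+1)T_e⁴, hence T_s = (7)^(1/4)×109.9 K = 178.7 K.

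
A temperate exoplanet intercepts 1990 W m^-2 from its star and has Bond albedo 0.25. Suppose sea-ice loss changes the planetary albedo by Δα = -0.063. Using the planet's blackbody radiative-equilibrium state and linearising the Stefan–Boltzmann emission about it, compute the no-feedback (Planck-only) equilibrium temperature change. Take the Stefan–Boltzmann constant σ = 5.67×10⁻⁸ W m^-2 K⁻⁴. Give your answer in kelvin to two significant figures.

6.0 kelvin

The baseline emission temperature is T_e = 284.8 K.
ΔF = −(S/4)Δα = −(1990/4)×(-0.063) = 31.34 W m^-2.
Planck response: λ_P = 4σT_e³ = 4·5.67×10⁻⁸·(284.8)³ = 5.240 W m^-2/K.
So ΔT₀ = 31.34/5.240 = 5.98 K.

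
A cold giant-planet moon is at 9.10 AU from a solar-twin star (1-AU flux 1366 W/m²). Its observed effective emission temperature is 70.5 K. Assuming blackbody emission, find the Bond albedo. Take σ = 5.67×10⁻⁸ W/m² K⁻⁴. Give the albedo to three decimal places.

0.660

By the inverse-square law, S = 1366/9.10² = 16.50 W/m².
Energy balance: S(1−α)/4 = σT⁴, so 1−α = 4σT⁴/S.
σT⁴ = 1.401 W/m², so 4σT⁴ = 5.603 W/m².
Hence α = 1 − 5.603/16.50 = 0.6604.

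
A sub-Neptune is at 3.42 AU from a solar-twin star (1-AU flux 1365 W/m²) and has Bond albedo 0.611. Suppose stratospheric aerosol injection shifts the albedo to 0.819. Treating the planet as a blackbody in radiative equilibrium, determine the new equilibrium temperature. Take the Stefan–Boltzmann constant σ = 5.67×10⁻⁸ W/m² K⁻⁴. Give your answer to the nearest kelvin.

98 K

Irradiance scales as 1/d², so S = 1365 W/m² × (1/3.42)² = 116.7 W/m².
With the new albedo, S(1−α₂)/4 = 5.281 W/m², so T₂ = 98.24 K.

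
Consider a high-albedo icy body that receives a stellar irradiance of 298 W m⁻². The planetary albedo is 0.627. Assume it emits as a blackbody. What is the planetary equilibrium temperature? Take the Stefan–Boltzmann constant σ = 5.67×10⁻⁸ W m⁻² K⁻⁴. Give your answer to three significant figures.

149 kelvin

The planet absorbs (1−α)S over its disc πR² and re-emits over 4πR², so the mean absorbed flux is (1−0.627)·298.0/4 = 27.79 W m⁻².
Set σT⁴ = 27.79 → T = (27.79/σ)^(1/4) = 148.8 K.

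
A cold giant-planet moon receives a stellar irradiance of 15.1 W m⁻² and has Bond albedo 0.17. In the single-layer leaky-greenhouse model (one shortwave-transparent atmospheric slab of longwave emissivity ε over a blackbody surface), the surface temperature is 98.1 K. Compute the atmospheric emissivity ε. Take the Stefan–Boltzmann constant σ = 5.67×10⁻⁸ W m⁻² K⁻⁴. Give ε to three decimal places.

First, T_e = [15.10·(1−0.17)/(4σ)]^(1/4) = 86.22 K.
Since (2−ε)/2 = (T_e/T_s)⁴ = 0.5967, ε = 0.8067.

0.807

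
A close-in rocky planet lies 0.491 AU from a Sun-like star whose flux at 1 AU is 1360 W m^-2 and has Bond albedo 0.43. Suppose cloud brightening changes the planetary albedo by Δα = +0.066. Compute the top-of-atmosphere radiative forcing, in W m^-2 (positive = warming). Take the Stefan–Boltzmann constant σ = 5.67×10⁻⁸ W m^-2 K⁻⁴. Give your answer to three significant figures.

By the inverse-square law, S = 1360/0.491² = 5641 W m^-2.
TOA radiative forcing: ΔF = −S·Δα/4 = −5641·(+0.066)/4 = -93.08 W m^-2.

-93.1 W m^-2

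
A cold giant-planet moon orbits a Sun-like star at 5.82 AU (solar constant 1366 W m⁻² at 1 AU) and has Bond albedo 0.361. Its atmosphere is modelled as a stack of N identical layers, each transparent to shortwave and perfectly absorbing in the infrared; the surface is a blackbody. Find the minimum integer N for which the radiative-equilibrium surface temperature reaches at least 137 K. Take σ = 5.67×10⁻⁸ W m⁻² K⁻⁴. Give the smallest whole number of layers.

Irradiance scales as 1/d², so S = 1366 W m⁻² × (1/5.82)² = 40.33 W m⁻².
Top-of-atmosphere balance: σT_e⁴ = S(1−α)/4 = 6.442 W m⁻² → T_e = 103.2 K.
Need (N+1)T_e⁴ ≥ T_s⁴, i.e. N+1 ≥ (137/103.2)⁴ = 3.100.
Rounding up, N = 3.

3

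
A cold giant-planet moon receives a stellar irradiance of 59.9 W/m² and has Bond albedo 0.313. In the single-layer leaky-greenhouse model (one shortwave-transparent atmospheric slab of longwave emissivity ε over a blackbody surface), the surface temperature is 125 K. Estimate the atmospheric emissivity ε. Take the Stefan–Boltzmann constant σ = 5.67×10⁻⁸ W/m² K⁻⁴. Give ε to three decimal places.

First, T_e = [59.90·(1−0.313)/(4σ)]^(1/4) = 116.1 K.
T_s⁴ = T_e⁴·2/(2−ε) → ε = 2 − 2(T_e/T_s)⁴ = 2 − 2·(116.1/125)⁴ = 0.5136.

0.514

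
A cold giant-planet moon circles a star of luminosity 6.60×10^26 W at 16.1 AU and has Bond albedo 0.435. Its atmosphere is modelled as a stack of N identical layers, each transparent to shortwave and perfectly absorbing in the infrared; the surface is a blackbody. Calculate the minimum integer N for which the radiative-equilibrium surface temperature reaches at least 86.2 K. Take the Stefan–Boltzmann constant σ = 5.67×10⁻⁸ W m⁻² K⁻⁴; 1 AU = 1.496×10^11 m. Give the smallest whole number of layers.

2

Orbital distance: d = 16.1 AU = 2.409×10^12 m.
Flux at the orbit: S = L/(4πd²) = 6.60×10^26/(4π·(2.41×10^12)²) = 9.054 W m⁻².
OLR = S(1−α)/4 = 1.279 W m⁻²; the top layer radiates at T_e = 68.91 K.
Need (N+1)T_e⁴ ≥ T_s⁴, i.e. N+1 ≥ (86.2/68.91)⁴ = 2.448.
So N ≥ 1.448; the smallest integer is N = 2.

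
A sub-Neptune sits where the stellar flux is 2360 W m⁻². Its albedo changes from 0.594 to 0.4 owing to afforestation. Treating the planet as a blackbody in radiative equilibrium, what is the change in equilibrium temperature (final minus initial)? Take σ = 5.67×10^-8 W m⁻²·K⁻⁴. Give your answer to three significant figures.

Before: T₁ = [2360·0.406/(4σ)]^(1/4) = 254.9 K.
Final:   T₂ = [S(1−0.4)/(4σ)]^(1/4) = 281.1 K.
ΔT = T₂ − T₁ = 26.15 K.

26.1 K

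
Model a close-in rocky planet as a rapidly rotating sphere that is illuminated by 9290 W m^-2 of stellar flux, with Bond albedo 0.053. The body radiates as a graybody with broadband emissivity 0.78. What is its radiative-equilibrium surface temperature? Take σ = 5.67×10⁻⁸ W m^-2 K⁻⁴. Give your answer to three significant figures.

Absorbed flux (global mean): S(1−α)/4 = 9290·0.947/4 = 2199 W m^-2.
Equating to εσT⁴ with ε = 0.78: T = (2199/0.78σ)^(1/4) = 472.2 K.

472 kelvin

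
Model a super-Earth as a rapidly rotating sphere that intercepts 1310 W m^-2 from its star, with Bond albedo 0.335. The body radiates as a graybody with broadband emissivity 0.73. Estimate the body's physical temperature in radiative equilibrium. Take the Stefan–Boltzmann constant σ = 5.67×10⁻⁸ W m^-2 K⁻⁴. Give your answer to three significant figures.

The planet absorbs (1−α)S over its disc πR² and re-emits over 4πR², so the mean absorbed flux is (1−0.335)·1310/4 = 217.8 W m^-2.
Equating to εσT⁴ with ε = 0.73: T = (217.8/0.73σ)^(1/4) = 269.3 K.

269 K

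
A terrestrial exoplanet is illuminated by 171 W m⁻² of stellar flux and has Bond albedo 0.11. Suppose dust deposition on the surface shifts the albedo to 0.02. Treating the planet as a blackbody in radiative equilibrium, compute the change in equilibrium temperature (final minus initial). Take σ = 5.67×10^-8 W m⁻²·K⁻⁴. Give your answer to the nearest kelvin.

4 kelvin

With α = 0.11, T₁ = 160.9 K.
Final:   T₂ = [S(1−0.02)/(4σ)]^(1/4) = 164.9 K.
Change: 164.9 − 160.9 = 3.923 K.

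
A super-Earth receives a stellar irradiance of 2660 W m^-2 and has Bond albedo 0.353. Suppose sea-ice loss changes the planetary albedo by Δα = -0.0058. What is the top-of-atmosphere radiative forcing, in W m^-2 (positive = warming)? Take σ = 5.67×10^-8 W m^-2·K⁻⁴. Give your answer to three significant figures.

ΔF = −(S/4)Δα = −(2660/4)×(-0.0058) = 3.857 W m^-2.

3.86 W m^-2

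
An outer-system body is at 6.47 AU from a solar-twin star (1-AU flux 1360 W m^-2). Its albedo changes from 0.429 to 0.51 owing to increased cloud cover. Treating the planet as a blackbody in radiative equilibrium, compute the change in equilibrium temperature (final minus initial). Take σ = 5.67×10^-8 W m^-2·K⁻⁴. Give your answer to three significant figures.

-3.57 kelvin

Flux at the orbit: S = 1360/(6.47)² = 32.49 W m^-2.
Before: T₁ = [32.49·0.571/(4σ)]^(1/4) = 95.10 K.
With α = 0.51, T₂ = 91.53 K.
Change: 91.53 − 95.10 = -3.569 K.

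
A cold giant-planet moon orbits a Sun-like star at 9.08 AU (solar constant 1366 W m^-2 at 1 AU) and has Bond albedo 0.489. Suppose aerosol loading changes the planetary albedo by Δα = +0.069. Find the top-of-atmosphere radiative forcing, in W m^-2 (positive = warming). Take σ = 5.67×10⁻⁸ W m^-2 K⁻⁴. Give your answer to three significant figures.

Flux at the orbit: S = 1366/(9.08)² = 16.57 W m^-2.
The change in absorbed flux is Δ[S(1−α)/4] = −SΔα/4 = -0.2858 W m^-2.

-0.286 W m^-2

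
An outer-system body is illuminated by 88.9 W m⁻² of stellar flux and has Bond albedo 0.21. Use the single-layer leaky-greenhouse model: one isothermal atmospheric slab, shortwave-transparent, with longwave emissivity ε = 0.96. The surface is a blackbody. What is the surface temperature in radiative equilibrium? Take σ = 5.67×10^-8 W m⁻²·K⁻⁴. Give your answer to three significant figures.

Effective emission temperature (TOA balance): σT_e⁴ = S(1−α)/4 = 17.56 W m⁻² → T_e = 132.7 K.
For a single slab of emissivity ε, T_s⁴ = 2T_e⁴/(2−ε); thus T_s = 132.7·(1.923)^(1/4) = 156.2 K.

156 K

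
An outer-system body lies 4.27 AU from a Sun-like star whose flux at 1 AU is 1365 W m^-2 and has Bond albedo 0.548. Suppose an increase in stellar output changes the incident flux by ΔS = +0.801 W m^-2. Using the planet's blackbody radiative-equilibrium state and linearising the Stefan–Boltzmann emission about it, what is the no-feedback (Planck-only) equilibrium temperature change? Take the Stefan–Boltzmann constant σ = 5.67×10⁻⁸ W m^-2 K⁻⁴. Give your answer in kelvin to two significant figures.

0.30 K

Irradiance scales as 1/d², so S = 1365 W m^-2 × (1/4.27)² = 74.86 W m^-2.
The baseline emission temperature is T_e = 110.5 K.
TOA radiative forcing: ΔF = (1−α)ΔS/4 = 0.452·(+0.801)/4 = 0.09051 W m^-2.
Planck response: λ_P = 4σT_e³ = 4·5.67×10⁻⁸·(110.5)³ = 0.3062 W m^-2/K.
Hence the no-feedback warming is ΔF/(4σT_e³) = 0.296 K.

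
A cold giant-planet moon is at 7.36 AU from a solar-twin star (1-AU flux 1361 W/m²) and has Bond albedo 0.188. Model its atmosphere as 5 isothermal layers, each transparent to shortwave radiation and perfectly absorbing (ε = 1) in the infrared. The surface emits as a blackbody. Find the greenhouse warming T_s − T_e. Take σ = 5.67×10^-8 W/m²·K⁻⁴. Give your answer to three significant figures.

Irradiance scales as 1/d², so S = 1361 W/m² × (1/7.36)² = 25.12 W/m².
The effective emission temperature is T_e = [S(1−α)/(4σ)]^¼ = 97.39 K.
T_s = (N+1)^(1/4)·T_e = 152.4 K.
Warming: T_s − T_e = 55.03 K.

55.0 kelvin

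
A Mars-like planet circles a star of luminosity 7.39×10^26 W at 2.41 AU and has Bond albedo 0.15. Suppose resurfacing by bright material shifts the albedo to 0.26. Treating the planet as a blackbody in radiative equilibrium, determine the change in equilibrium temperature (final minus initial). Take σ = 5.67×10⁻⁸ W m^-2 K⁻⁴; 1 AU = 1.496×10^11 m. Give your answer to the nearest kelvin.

Orbital distance: d = 2.41 AU = 3.605×10^11 m.
S = L/(4πd²) = 452.4 W m^-2.
With α = 0.15, T₁ = 202.9 K.
After:  T₂ = [452.4·0.74/(4σ)]^(1/4) = 196.0 K.
Change: 196.0 − 202.9 = -6.910 K.

-7 kelvin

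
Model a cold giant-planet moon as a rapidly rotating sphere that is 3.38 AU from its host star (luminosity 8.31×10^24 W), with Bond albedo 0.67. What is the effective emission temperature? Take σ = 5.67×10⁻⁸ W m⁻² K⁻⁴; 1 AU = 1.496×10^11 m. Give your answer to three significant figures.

d = 3.38 × 1.496×10^11 m = 5.056×10^11 m.
S = L/(4πd²) = 2.586 W m⁻².
The planet absorbs (1−α)S over its disc πR² and re-emits over 4πR², so the mean absorbed flux is (1−0.67)·2.586/4 = 0.2134 W m⁻².
Set σT⁴ = 0.2134 → T = (0.2134/σ)^(1/4) = 44.04 K.

44.0 K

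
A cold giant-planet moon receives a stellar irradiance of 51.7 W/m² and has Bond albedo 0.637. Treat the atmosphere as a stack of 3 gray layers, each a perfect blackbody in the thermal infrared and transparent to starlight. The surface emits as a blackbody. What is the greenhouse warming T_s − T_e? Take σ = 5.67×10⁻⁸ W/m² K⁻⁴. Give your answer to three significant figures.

OLR = S(1−α)/4 = 4.692 W/m²; the top layer radiates at T_e = 95.38 K.
Surface: T_s = (4)^¼·T_e = 134.9 K.
So the greenhouse effect raises the surface by 134.9 − 95.38 = 39.51 K.

39.5 K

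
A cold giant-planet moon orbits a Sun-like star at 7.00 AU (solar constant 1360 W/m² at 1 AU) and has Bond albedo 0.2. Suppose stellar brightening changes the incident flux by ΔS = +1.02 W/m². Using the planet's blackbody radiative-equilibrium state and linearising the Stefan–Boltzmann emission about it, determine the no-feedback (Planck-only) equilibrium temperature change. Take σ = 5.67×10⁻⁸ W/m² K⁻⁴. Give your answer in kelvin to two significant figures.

0.91 K

By the inverse-square law, S = 1360/7.00² = 27.76 W/m².
The baseline emission temperature is T_e = 99.47 K.
Only a fraction (1−α) is absorbed and it's spread over 4πR², so ΔF = (1−α)ΔS/4 = 0.2040 W/m².
The Planck feedback parameter is 4σT_e³ = 0.2232 W/m²/K.
ΔT₀ = ΔF/λ_P = 0.2040/0.2232 = 0.914 K.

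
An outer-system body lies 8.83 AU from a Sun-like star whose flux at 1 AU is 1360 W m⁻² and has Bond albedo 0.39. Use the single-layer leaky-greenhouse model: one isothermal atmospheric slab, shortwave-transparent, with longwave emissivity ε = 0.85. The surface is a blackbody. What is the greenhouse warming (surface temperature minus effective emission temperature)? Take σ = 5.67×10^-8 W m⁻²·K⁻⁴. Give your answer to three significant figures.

Flux at the orbit: S = 1360/(8.83)² = 17.44 W m⁻².
At the top of the atmosphere, σT_e⁴ = S(1−α)/4 = 2.660 W m⁻², giving T_e = 82.76 K.
The surface balance (absorbed SW + ε·downward IR = σT_s⁴) with T_a⁴ = T_s⁴/2 reduces to T_s = T_e·[2/(2−ε)]^¼ = 95.04 K.
Greenhouse warming: T_s − T_e = 12.28 K.

12.3 K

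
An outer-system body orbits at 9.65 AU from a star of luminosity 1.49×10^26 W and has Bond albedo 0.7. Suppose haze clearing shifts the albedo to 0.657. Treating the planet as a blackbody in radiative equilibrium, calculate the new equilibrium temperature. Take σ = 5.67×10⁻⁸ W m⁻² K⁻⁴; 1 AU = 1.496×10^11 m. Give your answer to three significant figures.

54.2 K

Orbital distance: d = 9.65 AU = 1.444×10^12 m.
Flux at the orbit: S = L/(4πd²) = 1.49×10^26/(4π·(1.44×10^12)²) = 5.689 W m⁻².
T₂ = [S(1−α₂)/(4σ)]^(1/4) = [5.689·0.343/(4σ)]^(1/4) = 54.16 K.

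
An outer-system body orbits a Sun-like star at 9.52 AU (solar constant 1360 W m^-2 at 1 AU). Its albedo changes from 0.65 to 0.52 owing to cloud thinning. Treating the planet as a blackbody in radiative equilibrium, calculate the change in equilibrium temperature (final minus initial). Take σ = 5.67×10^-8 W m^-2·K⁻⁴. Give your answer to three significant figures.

Irradiance scales as 1/d², so S = 1360 W m^-2 × (1/9.52)² = 15.01 W m^-2.
Before: T₁ = [15.01·0.35/(4σ)]^(1/4) = 69.37 K.
Final:   T₂ = [S(1−0.52)/(4σ)]^(1/4) = 75.07 K.
ΔT = T₂ − T₁ = 5.700 K.

5.70 K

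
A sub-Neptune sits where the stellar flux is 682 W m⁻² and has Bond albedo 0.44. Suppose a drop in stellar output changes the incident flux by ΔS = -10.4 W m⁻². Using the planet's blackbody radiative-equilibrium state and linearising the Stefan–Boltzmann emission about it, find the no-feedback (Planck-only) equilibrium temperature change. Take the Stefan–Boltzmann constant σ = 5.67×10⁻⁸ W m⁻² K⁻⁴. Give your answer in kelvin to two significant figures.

Reference equilibrium: T_e = [S(1−α)/(4σ)]^(1/4) = 202.6 K.
Only a fraction (1−α) is absorbed and it's spread over 4πR², so ΔF = (1−α)ΔS/4 = -1.456 W m⁻².
Linearising σT⁴ gives d(σT⁴)/dT = 4σT_e³ = 1.885 W m⁻² per K.
Hence the no-feedback warming is ΔF/(4σT_e³) = -0.772 K.

-0.77 K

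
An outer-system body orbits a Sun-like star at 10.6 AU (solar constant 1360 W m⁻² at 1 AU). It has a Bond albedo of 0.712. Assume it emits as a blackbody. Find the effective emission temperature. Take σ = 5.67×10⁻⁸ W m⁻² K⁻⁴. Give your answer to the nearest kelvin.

63 kelvin

Flux at the orbit: S = 1360/(10.6)² = 12.10 W m⁻².
Absorbed flux (global mean): S(1−α)/4 = 12.10·0.288/4 = 0.8715 W m⁻².
In equilibrium σT⁴ equals this, so T = 62.61 K.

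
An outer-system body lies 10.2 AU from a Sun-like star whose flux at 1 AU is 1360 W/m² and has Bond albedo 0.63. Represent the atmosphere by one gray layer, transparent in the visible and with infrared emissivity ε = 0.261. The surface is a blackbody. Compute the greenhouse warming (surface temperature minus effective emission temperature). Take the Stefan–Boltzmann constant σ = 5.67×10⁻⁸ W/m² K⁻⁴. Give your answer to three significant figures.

2.42 K

Flux at the orbit: S = 1360/(10.2)² = 13.07 W/m².
At the top of the atmosphere, σT_e⁴ = S(1−α)/4 = 1.209 W/m², giving T_e = 67.96 K.
For a single slab of emissivity ε, T_s⁴ = 2T_e⁴/(2−ε); thus T_s = 67.96·(1.15)^(1/4) = 70.37 K.
The atmosphere warms the surface by 2.418 K.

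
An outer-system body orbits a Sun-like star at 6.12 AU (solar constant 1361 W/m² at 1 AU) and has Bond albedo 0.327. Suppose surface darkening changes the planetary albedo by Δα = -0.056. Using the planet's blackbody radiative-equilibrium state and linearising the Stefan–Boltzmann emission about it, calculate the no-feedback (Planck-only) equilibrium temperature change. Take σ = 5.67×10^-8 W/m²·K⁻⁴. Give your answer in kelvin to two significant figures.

2.1 kelvin

Irradiance scales as 1/d², so S = 1361 W/m² × (1/6.12)² = 36.34 W/m².
Unperturbed T_e = [36.34·(1−0.327)/(4σ)]^¼ = 101.9 K.
The change in absorbed flux is Δ[S(1−α)/4] = −SΔα/4 = 0.5087 W/m².
The Planck feedback parameter is 4σT_e³ = 0.2400 W/m²/K.
So ΔT₀ = 0.5087/0.2400 = 2.12 K.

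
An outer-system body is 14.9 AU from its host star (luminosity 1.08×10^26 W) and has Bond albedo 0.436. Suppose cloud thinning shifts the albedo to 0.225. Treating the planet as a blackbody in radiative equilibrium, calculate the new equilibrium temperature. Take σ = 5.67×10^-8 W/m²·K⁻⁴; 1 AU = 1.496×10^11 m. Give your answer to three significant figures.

Orbital distance: d = 14.9 AU = 2.229×10^12 m.
Spreading L over a sphere of radius d: S = 1.08×10^26/(4π·2.23×10^12²) = 1.730 W/m².
With the new albedo, S(1−α₂)/4 = 0.3351 W/m², so T₂ = 49.31 K.

49.3 K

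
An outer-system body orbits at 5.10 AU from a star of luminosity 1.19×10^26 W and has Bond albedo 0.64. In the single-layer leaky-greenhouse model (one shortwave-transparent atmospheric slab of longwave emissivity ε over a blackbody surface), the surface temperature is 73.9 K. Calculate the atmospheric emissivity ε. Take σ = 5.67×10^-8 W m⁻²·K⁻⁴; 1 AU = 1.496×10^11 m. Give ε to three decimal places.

Orbital distance: d = 5.10 AU = 7.630×10^11 m.
Spreading L over a sphere of radius d: S = 1.19×10^26/(4π·7.63×10^11²) = 16.27 W m⁻².
Effective temperature: T_e = [S(1−α)/(4σ)]^(1/4) = 71.29 K.
T_s⁴ = T_e⁴·2/(2−ε) → ε = 2 − 2(T_e/T_s)⁴ = 2 − 2·(71.29/73.9)⁴ = 0.2684.

0.268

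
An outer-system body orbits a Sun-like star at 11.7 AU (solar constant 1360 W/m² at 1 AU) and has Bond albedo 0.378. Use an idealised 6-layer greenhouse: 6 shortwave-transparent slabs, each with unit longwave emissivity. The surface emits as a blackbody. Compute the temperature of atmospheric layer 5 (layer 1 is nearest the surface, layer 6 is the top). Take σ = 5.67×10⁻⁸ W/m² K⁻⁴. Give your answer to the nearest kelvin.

86 K

By the inverse-square law, S = 1360/11.7² = 9.935 W/m².
OLR = S(1−α)/4 = 1.545 W/m²; the top layer radiates at T_e = 72.25 K.
Each opaque layer satisfies 2T_j⁴ = T_{j−1}⁴ + T_{j+1}⁴, giving T_k⁴ = (N+1−k)T_e⁴.
With k = 5: T_5 = (6+1−5)^¼·72.25 K = 85.92 K.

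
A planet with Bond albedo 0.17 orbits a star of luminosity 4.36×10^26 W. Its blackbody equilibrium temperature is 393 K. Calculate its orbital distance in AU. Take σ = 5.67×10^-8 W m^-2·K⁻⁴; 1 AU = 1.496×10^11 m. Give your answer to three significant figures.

0.488 AU

Energy balance gives S = 4σT⁴/(1−α) = 6518 W m^-2.
Then d = [L/(4πS)]^(1/2) = 7.296×10^10 m, i.e. 0.4877 AU.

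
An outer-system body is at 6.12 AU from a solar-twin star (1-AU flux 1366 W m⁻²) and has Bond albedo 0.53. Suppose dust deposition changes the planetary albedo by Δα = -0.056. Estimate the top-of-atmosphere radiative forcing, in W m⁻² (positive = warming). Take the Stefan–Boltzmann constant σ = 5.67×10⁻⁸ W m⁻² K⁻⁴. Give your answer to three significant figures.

0.511 W m⁻²

Irradiance scales as 1/d², so S = 1366 W m⁻² × (1/6.12)² = 36.47 W m⁻².
The change in absorbed flux is Δ[S(1−α)/4] = −SΔα/4 = 0.5106 W m⁻².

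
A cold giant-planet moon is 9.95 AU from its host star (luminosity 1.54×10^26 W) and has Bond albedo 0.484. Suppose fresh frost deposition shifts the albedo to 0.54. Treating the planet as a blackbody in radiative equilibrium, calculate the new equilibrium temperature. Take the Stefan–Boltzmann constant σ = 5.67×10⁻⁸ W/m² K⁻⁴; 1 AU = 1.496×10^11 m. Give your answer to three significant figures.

57.9 K

Orbital distance: d = 9.95 AU = 1.489×10^12 m.
Flux at the orbit: S = L/(4πd²) = 1.54×10^26/(4π·(1.49×10^12)²) = 5.531 W/m².
T₂ = [S(1−α₂)/(4σ)]^(1/4) = [5.531·0.46/(4σ)]^(1/4) = 57.87 K.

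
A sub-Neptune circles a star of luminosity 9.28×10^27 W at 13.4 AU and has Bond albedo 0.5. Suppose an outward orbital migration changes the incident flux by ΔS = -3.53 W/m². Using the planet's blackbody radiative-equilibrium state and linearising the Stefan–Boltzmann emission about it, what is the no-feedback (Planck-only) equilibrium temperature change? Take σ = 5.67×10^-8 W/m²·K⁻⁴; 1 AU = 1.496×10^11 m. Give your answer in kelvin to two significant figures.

d = 13.4 × 1.496×10^11 m = 2.005×10^12 m.
S = L/(4πd²) = 183.8 W/m².
Reference equilibrium: T_e = [S(1−α)/(4σ)]^(1/4) = 141.9 K.
TOA radiative forcing: ΔF = (1−α)ΔS/4 = 0.5·(-3.53)/4 = -0.4412 W/m².
Planck response: λ_P = 4σT_e³ = 4·5.67×10⁻⁸·(141.9)³ = 0.6476 W/m²/K.
Hence the no-feedback warming is ΔF/(4σT_e³) = -0.681 K.

-0.68 K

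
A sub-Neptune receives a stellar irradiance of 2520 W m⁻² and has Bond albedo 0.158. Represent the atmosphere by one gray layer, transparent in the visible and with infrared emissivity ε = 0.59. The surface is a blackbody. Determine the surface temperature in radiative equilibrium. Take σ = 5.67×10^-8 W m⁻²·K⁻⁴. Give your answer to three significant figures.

339 kelvin

The planet radiates to space at T_e = [S(1−α)/(4σ)]^(1/4) = 311.0 K.
Surface balance with a leaky layer gives σT_s⁴ = σT_e⁴·2/(2−ε), so T_s = T_e·[2/(2−0.59)]^(1/4) = 339.4 K.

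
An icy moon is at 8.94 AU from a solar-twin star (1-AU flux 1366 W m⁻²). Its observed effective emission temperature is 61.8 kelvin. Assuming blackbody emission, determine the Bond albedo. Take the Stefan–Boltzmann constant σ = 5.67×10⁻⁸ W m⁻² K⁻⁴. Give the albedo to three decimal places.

0.806

By the inverse-square law, S = 1366/8.94² = 17.09 W m⁻².
Rearranging the radiative balance, α = 1 − 4σT⁴/S.
σT⁴ = 0.8271 W m⁻², so 4σT⁴ = 3.308 W m⁻².
Hence α = 1 − 3.308/17.09 = 0.8064.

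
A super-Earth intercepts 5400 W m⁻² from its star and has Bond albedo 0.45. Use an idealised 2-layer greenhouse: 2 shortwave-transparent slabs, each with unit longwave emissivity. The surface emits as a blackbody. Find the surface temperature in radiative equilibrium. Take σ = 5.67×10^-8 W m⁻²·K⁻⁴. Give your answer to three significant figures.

The effective emission temperature is T_e = [S(1−α)/(4σ)]^¼ = 338.3 K.
With N = 2 opaque layers, T_s = (N+1)^(1/4)·T_e = 3^(1/4)·338.3 = 445.2 K.

445 K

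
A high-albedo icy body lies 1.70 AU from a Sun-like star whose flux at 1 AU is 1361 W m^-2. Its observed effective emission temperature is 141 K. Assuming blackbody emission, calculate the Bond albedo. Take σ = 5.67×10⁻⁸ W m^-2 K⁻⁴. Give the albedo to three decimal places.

Irradiance scales as 1/d², so S = 1361 W m^-2 × (1/1.70)² = 470.9 W m^-2.
Energy balance: S(1−α)/4 = σT⁴, so 1−α = 4σT⁴/S.
4σT⁴ = 4·5.67×10⁻⁸·(141)⁴ = 89.64 W m^-2.
Hence α = 1 − 89.64/470.9 = 0.8096.

0.810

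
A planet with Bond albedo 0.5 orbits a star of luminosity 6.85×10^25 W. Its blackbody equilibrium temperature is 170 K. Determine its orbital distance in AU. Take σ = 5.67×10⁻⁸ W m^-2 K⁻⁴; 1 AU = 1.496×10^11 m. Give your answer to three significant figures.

The flux needed for this T is 4σT⁴/(1−0.5) = 378.9 W m^-2.
From L = 4πd²S, d = √(6.85×10^25/(4π·378.9)) = 1.200×10^11 m = 0.8018 AU.

0.802 AU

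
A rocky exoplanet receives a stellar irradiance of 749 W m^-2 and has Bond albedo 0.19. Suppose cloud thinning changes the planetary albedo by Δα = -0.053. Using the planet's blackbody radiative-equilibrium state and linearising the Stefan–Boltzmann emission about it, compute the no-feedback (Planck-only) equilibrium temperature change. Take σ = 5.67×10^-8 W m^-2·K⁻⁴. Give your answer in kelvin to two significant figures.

Unperturbed T_e = [749.0·(1−0.19)/(4σ)]^¼ = 227.4 K.
ΔF = −(S/4)Δα = −(749.0/4)×(-0.053) = 9.924 W m^-2.
Linearising σT⁴ gives d(σT⁴)/dT = 4σT_e³ = 2.668 W m^-2 per K.
ΔT₀ = ΔF/λ_P = 9.924/2.668 = 3.72 K.

3.7 K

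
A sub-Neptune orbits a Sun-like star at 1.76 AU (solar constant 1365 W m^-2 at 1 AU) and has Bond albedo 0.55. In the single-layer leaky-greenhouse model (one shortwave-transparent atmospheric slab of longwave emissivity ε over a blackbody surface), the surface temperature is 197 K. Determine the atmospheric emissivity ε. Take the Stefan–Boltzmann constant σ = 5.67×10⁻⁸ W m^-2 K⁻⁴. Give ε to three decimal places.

0.839

Flux at the orbit: S = 1365/(1.76)² = 440.7 W m^-2.
TOA balance gives T_e = 172.0 K.
Since (2−ε)/2 = (T_e/T_s)⁴ = 0.5805, ε = 0.8390.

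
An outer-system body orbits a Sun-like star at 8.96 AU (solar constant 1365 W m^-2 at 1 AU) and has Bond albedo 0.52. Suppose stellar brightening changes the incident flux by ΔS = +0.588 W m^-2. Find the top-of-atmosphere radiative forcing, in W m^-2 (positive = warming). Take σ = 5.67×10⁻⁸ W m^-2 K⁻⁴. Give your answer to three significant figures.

By the inverse-square law, S = 1365/8.96² = 17.00 W m^-2.
Only a fraction (1−α) is absorbed and it's spread over 4πR², so ΔF = (1−α)ΔS/4 = 0.07056 W m^-2.

0.0706 W m^-2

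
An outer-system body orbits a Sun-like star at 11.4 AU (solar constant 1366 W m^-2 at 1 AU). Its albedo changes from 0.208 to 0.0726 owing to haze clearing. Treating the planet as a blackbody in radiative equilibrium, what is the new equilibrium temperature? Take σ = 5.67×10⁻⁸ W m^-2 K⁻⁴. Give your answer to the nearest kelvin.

Flux at the orbit: S = 1366/(11.4)² = 10.51 W m^-2.
With the new albedo, S(1−α₂)/4 = 2.437 W m^-2, so T₂ = 80.97 K.

81 K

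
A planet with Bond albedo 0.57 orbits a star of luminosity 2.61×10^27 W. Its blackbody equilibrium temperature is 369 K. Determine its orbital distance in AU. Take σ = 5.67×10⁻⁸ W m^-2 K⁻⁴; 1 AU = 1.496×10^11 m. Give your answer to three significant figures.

The flux needed for this T is 4σT⁴/(1−0.57) = 9779 W m^-2.
Then d = [L/(4πS)]^(1/2) = 1.457×10^11 m, i.e. 0.9742 AU.

0.974 AU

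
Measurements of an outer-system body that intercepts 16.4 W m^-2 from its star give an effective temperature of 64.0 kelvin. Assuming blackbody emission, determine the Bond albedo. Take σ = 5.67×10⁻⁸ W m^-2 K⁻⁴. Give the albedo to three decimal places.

0.768

From σT⁴ = S(1−α)/4 we invert for α: 1−α = 4σT⁴/S.
4σT⁴ = 4·5.67×10⁻⁸·(64.0)⁴ = 3.805 W m^-2.
Hence α = 1 − 3.805/16.40 = 0.7680.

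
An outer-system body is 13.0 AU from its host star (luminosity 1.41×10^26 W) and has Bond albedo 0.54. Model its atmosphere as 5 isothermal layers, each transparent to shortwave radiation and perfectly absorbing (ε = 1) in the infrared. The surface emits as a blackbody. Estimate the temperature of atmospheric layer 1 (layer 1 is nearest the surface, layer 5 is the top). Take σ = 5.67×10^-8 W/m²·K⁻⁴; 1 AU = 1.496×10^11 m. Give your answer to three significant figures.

d = 13.0 × 1.496×10^11 m = 1.945×10^12 m.
Flux at the orbit: S = L/(4πd²) = 1.41×10^26/(4π·(1.94×10^12)²) = 2.967 W/m².
Top-of-atmosphere balance: σT_e⁴ = S(1−α)/4 = 0.3412 W/m² → T_e = 49.53 K.
The net upward flux σT_e⁴ is constant between every pair of levels, so T_k⁴ = (N+1−k)T_e⁴.
With k = 1: T_1 = (5+1−1)^¼·49.53 K = 74.06 K.

74.1 K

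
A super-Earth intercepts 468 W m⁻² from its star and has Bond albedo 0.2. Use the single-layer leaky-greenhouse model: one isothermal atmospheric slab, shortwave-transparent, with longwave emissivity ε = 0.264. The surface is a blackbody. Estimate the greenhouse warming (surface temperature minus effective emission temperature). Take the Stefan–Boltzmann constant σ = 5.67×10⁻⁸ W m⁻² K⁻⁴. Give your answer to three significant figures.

7.26 K

The planet radiates to space at T_e = [S(1−α)/(4σ)]^(1/4) = 201.6 K.
The surface balance (absorbed SW + ε·downward IR = σT_s⁴) with T_a⁴ = T_s⁴/2 reduces to T_s = T_e·[2/(2−ε)]^¼ = 208.8 K.
The atmosphere warms the surface by 7.261 K.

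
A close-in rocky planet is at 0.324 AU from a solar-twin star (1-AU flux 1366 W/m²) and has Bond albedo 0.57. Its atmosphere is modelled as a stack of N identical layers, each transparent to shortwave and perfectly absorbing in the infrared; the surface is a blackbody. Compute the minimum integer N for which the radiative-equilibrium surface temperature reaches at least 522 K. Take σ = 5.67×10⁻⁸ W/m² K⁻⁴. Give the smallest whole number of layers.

By the inverse-square law, S = 1366/0.324² = 13010 W/m².
The effective emission temperature is T_e = [S(1−α)/(4σ)]^¼ = 396.3 K.
T_s = (N+1)^(1/4)·T_e ≥ 522 K requires N+1 ≥ (T_s/T_e)⁴ = (522/396.3)⁴ = 3.010.
The minimum whole number is N = 3.

3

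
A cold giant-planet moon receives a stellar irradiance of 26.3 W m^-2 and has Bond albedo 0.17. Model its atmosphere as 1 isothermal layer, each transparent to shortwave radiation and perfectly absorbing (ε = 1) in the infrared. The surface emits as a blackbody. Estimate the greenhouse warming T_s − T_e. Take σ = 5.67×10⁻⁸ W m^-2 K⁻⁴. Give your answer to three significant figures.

OLR = S(1−α)/4 = 5.457 W m^-2; the top layer radiates at T_e = 99.05 K.
T_s = (N+1)^(1/4)·T_e = 117.8 K.
So the greenhouse effect raises the surface by 117.8 − 99.05 = 18.74 K.

18.7 kelvin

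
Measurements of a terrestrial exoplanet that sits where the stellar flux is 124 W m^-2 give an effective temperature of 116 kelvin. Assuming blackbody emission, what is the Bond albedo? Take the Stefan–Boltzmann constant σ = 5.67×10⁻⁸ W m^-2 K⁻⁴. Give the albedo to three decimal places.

Energy balance: S(1−α)/4 = σT⁴, so 1−α = 4σT⁴/S.
4σT⁴ = 4·5.67×10⁻⁸·(116)⁴ = 41.07 W m^-2.
Hence α = 1 − 41.07/124.0 = 0.6688.

0.669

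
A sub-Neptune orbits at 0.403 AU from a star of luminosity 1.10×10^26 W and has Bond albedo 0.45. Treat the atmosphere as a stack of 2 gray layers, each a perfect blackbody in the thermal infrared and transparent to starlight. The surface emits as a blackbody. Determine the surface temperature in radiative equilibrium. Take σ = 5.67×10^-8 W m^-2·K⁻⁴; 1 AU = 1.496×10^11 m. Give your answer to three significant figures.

d = 0.403 × 1.496×10^11 m = 6.029×10^10 m.
Spreading L over a sphere of radius d: S = 1.10×10^26/(4π·6.03×10^10²) = 2408 W m^-2.
OLR = S(1−α)/4 = 331.1 W m^-2; the top layer radiates at T_e = 276.4 K.
For an N-layer opaque stack, T_s⁴ = (N+1)T_e⁴, hence T_s = (3)^(1/4)×276.4 K = 363.8 K.

364 kelvin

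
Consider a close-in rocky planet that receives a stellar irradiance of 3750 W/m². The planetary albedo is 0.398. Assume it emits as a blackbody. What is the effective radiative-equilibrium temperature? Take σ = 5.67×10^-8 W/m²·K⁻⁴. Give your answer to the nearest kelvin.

Absorbed flux (global mean): S(1−α)/4 = 3750·0.602/4 = 564.4 W/m².
In equilibrium σT⁴ equals this, so T = 315.9 K.

316 K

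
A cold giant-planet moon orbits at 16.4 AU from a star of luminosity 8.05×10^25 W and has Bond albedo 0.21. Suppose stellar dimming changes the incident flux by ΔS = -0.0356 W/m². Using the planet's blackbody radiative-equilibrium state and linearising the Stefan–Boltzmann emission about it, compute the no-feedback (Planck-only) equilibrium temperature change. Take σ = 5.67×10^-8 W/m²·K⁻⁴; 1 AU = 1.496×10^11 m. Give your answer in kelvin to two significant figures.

Orbital distance: d = 16.4 AU = 2.453×10^12 m.
Flux at the orbit: S = L/(4πd²) = 8.05×10^25/(4π·(2.45×10^12)²) = 1.064 W/m².
Reference equilibrium: T_e = [S(1−α)/(4σ)]^(1/4) = 43.88 K.
ΔF = Δ[S(1−α)]/4 = (1−0.21)·-0.0356/4 = -0.007031 W/m².
Planck response: λ_P = 4σT_e³ = 4·5.67×10⁻⁸·(43.88)³ = 0.01916 W/m²/K.
So ΔT₀ = -0.007031/0.01916 = -0.367 K.

-0.37 K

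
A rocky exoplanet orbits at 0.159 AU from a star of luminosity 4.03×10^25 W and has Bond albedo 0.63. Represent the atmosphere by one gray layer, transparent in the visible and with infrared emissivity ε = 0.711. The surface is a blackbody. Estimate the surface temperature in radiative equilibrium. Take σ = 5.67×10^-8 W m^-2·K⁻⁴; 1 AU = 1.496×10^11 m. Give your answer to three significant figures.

Orbital distance: d = 0.159 AU = 2.379×10^10 m.
Flux at the orbit: S = L/(4πd²) = 4.03×10^25/(4π·(2.38×10^10)²) = 5668 W m^-2.
The planet radiates to space at T_e = [S(1−α)/(4σ)]^(1/4) = 310.1 K.
The surface balance (absorbed SW + ε·downward IR = σT_s⁴) with T_a⁴ = T_s⁴/2 reduces to T_s = T_e·[2/(2−ε)]^¼ = 346.1 K.

346 K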